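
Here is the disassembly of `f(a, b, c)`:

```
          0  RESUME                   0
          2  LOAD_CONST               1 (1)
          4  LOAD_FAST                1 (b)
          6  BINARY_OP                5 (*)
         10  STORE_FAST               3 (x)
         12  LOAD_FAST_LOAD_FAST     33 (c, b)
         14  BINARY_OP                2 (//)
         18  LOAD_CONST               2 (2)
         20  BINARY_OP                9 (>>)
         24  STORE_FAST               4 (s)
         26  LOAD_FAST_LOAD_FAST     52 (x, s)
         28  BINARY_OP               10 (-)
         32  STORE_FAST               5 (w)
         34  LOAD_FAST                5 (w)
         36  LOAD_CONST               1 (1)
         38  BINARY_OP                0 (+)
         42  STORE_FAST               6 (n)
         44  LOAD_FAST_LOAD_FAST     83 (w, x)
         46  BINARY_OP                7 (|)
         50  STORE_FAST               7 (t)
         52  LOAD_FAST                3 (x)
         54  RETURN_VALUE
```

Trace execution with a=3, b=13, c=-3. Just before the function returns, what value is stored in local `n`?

LOAD_CONST → push 1. Stack: [1]
LOAD_FAST b → push 13. Stack: [1, 13]
BINARY_OP * → 1 * 13 = 13. Stack: [13]
STORE_FAST x → x=13. Stack: []
LOAD_FAST_LOAD_FAST c,b → push -3,13. Stack: [-3, 13]
BINARY_OP // → -3 // 13 = -1. Stack: [-1]
LOAD_CONST → push 2. Stack: [-1, 2]
BINARY_OP >> → -1 >> 2 = -1. Stack: [-1]
STORE_FAST s → s=-1. Stack: []
LOAD_FAST_LOAD_FAST x,s → push 13,-1. Stack: [13, -1]
BINARY_OP - → 13 - -1 = 14. Stack: [14]
STORE_FAST w → w=14. Stack: []
LOAD_FAST w → push 14. Stack: [14]
LOAD_CONST → push 1. Stack: [14, 1]
BINARY_OP + → 14 + 1 = 15. Stack: [15]
STORE_FAST n → n=15. Stack: []
LOAD_FAST_LOAD_FAST w,x → push 14,13. Stack: [14, 13]
BINARY_OP | → 14 | 13 = 15. Stack: [15]
STORE_FAST t → t=15. Stack: []
LOAD_FAST x → push 13. Stack: [13]
RETURN_VALUE → return 13.

15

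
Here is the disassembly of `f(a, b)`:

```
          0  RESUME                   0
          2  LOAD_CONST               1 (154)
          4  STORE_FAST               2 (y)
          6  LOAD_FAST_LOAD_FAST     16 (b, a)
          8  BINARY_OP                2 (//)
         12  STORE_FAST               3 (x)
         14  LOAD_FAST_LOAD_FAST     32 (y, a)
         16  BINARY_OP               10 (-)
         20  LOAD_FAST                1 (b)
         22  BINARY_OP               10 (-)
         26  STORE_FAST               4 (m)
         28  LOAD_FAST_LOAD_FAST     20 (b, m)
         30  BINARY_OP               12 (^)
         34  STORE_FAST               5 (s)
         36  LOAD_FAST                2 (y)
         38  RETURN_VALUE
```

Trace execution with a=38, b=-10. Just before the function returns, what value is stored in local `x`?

-1

LOAD_CONST → push 154. Stack: [154]
STORE_FAST y → y=154. Stack: []
LOAD_FAST_LOAD_FAST b,a → push -10,38. Stack: [-10, 38]
BINARY_OP // → -10 // 38 = -1. Stack: [-1]
STORE_FAST x → x=-1. Stack: []
LOAD_FAST_LOAD_FAST y,a → push 154,38. Stack: [154, 38]
BINARY_OP - → 154 - 38 = 116. Stack: [116]
LOAD_FAST b → push -10. Stack: [116, -10]
BINARY_OP - → 116 - -10 = 126. Stack: [126]
STORE_FAST m → m=126. Stack: []
LOAD_FAST_LOAD_FAST b,m → push -10,126. Stack: [-10, 126]
BINARY_OP ^ → -10 ^ 126 = -120. Stack: [-120]
STORE_FAST s → s=-120. Stack: []
LOAD_FAST y → push 154. Stack: [154]
RETURN_VALUE → return 154.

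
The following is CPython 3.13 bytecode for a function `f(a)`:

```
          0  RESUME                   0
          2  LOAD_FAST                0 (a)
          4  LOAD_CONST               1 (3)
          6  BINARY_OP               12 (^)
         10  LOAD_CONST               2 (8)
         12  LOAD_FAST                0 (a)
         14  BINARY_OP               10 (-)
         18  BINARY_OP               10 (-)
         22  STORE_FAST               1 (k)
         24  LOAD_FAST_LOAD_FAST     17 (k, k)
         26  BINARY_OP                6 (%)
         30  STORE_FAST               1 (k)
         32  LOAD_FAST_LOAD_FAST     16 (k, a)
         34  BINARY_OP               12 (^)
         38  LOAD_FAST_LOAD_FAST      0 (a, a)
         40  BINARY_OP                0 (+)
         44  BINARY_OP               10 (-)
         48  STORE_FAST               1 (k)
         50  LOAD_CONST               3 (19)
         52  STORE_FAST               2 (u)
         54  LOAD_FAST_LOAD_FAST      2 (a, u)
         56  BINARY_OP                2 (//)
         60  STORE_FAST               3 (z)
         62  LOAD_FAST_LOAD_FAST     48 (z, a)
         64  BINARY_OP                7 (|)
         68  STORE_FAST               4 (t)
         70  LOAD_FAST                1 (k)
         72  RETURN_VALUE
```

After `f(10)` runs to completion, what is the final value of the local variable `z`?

0

LOAD_FAST a → push 10. Stack: [10]
LOAD_CONST → push 3. Stack: [10, 3]
BINARY_OP ^ → 10 ^ 3 = 9. Stack: [9]
LOAD_CONST → push 8. Stack: [9, 8]
LOAD_FAST a → push 10. Stack: [9, 8, 10]
BINARY_OP - → 8 - 10 = -2. Stack: [9, -2]
BINARY_OP - → 9 - -2 = 11. Stack: [11]
STORE_FAST k → k=11. Stack: []
LOAD_FAST_LOAD_FAST k,k → push 11,11. Stack: [11, 11]
BINARY_OP % → 11 % 11 = 0. Stack: [0]
STORE_FAST k → k=0. Stack: []
LOAD_FAST_LOAD_FAST k,a → push 0,10. Stack: [0, 10]
BINARY_OP ^ → 0 ^ 10 = 10. Stack: [10]
LOAD_FAST_LOAD_FAST a,a → push 10,10. Stack: [10, 10, 10]
BINARY_OP + → 10 + 10 = 20. Stack: [10, 20]
BINARY_OP - → 10 - 20 = -10. Stack: [-10]
STORE_FAST k → k=-10. Stack: []
LOAD_CONST → push 19. Stack: [19]
STORE_FAST u → u=19. Stack: []
LOAD_FAST_LOAD_FAST a,u → push 10,19. Stack: [10, 19]
BINARY_OP // → 10 // 19 = 0. Stack: [0]
STORE_FAST z → z=0. Stack: []
LOAD_FAST_LOAD_FAST z,a → push 0,10. Stack: [0, 10]
BINARY_OP | → 0 | 10 = 10. Stack: [10]
STORE_FAST t → t=10. Stack: []
LOAD_FAST k → push -10. Stack: [-10]
RETURN_VALUE → return -10.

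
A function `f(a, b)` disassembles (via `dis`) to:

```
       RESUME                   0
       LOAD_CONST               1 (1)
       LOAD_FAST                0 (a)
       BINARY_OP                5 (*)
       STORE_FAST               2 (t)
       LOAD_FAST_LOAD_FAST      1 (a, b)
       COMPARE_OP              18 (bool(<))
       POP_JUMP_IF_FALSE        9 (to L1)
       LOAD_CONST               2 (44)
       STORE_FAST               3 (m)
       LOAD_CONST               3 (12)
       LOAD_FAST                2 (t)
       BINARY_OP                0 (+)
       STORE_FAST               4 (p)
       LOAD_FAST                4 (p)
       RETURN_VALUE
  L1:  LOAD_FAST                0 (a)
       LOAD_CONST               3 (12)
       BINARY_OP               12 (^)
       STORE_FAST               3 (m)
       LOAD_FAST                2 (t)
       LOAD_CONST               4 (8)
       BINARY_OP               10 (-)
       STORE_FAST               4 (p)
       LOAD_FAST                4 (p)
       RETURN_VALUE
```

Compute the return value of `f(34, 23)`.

LOAD_CONST → push 1. Stack: [1]
LOAD_FAST a → push 34. Stack: [1, 34]
BINARY_OP * → 1 * 34 = 34. Stack: [34]
STORE_FAST t → t=34. Stack: []
LOAD_FAST_LOAD_FAST a,b → push 34,23. Stack: [34, 23]
COMPARE_OP bool(<) → 34 vs 23 = False. Stack: [False]
POP_JUMP_IF_FALSE → pop False; jump. Stack: []
LOAD_FAST a → push 34. Stack: [34]
LOAD_CONST → push 12. Stack: [34, 12]
BINARY_OP ^ → 34 ^ 12 = 46. Stack: [46]
STORE_FAST m → m=46. Stack: []
LOAD_FAST t → push 34. Stack: [34]
LOAD_CONST → push 8. Stack: [34, 8]
BINARY_OP - → 34 - 8 = 26. Stack: [26]
STORE_FAST p → p=26. Stack: []
LOAD_FAST p → push 26. Stack: [26]
RETURN_VALUE → return 26.

26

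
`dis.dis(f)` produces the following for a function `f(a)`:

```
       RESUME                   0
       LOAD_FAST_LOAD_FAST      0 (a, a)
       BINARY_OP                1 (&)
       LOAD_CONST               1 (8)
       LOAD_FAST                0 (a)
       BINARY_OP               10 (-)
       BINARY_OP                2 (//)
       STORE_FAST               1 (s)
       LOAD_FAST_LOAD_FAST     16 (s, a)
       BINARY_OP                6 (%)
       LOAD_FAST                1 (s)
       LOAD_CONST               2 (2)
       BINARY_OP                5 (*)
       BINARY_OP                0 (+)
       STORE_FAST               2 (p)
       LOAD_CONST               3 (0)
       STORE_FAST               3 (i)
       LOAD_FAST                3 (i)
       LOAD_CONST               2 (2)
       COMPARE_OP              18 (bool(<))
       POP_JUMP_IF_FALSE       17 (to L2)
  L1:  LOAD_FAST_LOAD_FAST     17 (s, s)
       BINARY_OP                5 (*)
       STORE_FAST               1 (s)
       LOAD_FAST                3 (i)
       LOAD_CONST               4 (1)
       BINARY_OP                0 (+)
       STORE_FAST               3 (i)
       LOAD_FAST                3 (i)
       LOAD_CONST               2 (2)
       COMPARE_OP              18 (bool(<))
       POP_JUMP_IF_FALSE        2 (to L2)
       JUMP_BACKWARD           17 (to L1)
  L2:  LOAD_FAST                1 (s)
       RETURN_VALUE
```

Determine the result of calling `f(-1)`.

LOAD_FAST_LOAD_FAST a,a → push -1,-1. Stack: [-1, -1]
BINARY_OP & → -1 & -1 = -1. Stack: [-1]
LOAD_CONST → push 8. Stack: [-1, 8]
LOAD_FAST a → push -1. Stack: [-1, 8, -1]
BINARY_OP - → 8 - -1 = 9. Stack: [-1, 9]
BINARY_OP // → -1 // 9 = -1. Stack: [-1]
STORE_FAST s → s=-1. Stack: []
LOAD_FAST_LOAD_FAST s,a → push -1,-1. Stack: [-1, -1]
BINARY_OP % → -1 % -1 = 0. Stack: [0]
LOAD_FAST s → push -1. Stack: [0, -1]
LOAD_CONST → push 2. Stack: [0, -1, 2]
BINARY_OP * → -1 * 2 = -2. Stack: [0, -2]
BINARY_OP + → 0 + -2 = -2. Stack: [-2]
STORE_FAST p → p=-2. Stack: []
LOAD_CONST → push 0. Stack: [0]
STORE_FAST i → i=0. Stack: []
LOAD_FAST i → push 0. Stack: [0]
LOAD_CONST → push 2. Stack: [0, 2]
COMPARE_OP bool(<) → 0 vs 2 = True. Stack: [True]
POP_JUMP_IF_FALSE → pop True; no jump. Stack: []
LOAD_FAST_LOAD_FAST s,s → push -1,-1. Stack: [-1, -1]
BINARY_OP * → -1 * -1 = 1. Stack: [1]
STORE_FAST s → s=1. Stack: []
LOAD_FAST i → push 0. Stack: [0]
LOAD_CONST → push 1. Stack: [0, 1]
BINARY_OP + → 0 + 1 = 1. Stack: [1]
STORE_FAST i → i=1. Stack: []
LOAD_FAST i → push 1. Stack: [1]
LOAD_CONST → push 2. Stack: [1, 2]
COMPARE_OP bool(<) → 1 vs 2 = True. Stack: [True]
POP_JUMP_IF_FALSE → pop True; no jump. Stack: []
LOAD_FAST_LOAD_FAST s,s → push 1,1. Stack: [1, 1]
BINARY_OP * → 1 * 1 = 1. Stack: [1]
STORE_FAST s → s=1. Stack: []
LOAD_FAST i → push 1. Stack: [1]
LOAD_CONST → push 1. Stack: [1, 1]
BINARY_OP + → 1 + 1 = 2. Stack: [2]
STORE_FAST i → i=2. Stack: []
LOAD_FAST i → push 2. Stack: [2]
LOAD_CONST → push 2. Stack: [2, 2]
COMPARE_OP bool(<) → 2 vs 2 = False. Stack: [False]
POP_JUMP_IF_FALSE → pop False; jump. Stack: []
LOAD_FAST s → push 1. Stack: [1]
RETURN_VALUE → return 1.

1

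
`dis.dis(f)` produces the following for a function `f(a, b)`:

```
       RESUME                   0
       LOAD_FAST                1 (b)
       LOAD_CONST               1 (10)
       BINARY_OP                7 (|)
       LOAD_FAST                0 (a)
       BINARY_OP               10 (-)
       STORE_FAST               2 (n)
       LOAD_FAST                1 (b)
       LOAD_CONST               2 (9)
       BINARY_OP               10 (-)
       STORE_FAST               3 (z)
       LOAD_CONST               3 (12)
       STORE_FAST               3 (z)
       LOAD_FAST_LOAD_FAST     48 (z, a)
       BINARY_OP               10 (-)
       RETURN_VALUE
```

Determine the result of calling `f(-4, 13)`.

LOAD_FAST b → push 13. Stack: [13]
LOAD_CONST → push 10. Stack: [13, 10]
BINARY_OP | → 13 | 10 = 15. Stack: [15]
LOAD_FAST a → push -4. Stack: [15, -4]
BINARY_OP - → 15 - -4 = 19. Stack: [19]
STORE_FAST n → n=19. Stack: []
LOAD_FAST b → push 13. Stack: [13]
LOAD_CONST → push 9. Stack: [13, 9]
BINARY_OP - → 13 - 9 = 4. Stack: [4]
STORE_FAST z → z=4. Stack: []
LOAD_CONST → push 12. Stack: [12]
STORE_FAST z → z=12. Stack: []
LOAD_FAST_LOAD_FAST z,a → push 12,-4. Stack: [12, -4]
BINARY_OP - → 12 - -4 = 16. Stack: [16]
RETURN_VALUE → return 16.

16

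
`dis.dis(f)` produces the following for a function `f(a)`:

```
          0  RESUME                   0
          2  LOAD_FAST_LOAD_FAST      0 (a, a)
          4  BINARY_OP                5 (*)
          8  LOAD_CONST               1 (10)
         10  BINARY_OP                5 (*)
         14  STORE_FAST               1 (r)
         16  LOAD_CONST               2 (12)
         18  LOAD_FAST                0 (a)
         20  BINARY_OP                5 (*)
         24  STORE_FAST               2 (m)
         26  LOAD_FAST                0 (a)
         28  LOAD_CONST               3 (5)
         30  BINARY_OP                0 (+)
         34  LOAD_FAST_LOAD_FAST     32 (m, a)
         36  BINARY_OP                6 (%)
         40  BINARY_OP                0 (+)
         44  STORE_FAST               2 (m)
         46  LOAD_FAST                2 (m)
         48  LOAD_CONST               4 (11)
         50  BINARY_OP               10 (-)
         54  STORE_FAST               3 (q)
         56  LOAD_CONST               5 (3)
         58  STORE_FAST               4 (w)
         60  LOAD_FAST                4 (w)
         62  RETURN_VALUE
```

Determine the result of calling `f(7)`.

3

LOAD_FAST_LOAD_FAST a,a → push 7,7. Stack: [7, 7]
BINARY_OP * → 7 * 7 = 49. Stack: [49]
LOAD_CONST → push 10. Stack: [49, 10]
BINARY_OP * → 49 * 10 = 490. Stack: [490]
STORE_FAST r → r=490. Stack: []
LOAD_CONST → push 12. Stack: [12]
LOAD_FAST a → push 7. Stack: [12, 7]
BINARY_OP * → 12 * 7 = 84. Stack: [84]
STORE_FAST m → m=84. Stack: []
LOAD_FAST a → push 7. Stack: [7]
LOAD_CONST → push 5. Stack: [7, 5]
BINARY_OP + → 7 + 5 = 12. Stack: [12]
LOAD_FAST_LOAD_FAST m,a → push 84,7. Stack: [12, 84, 7]
BINARY_OP % → 84 % 7 = 0. Stack: [12, 0]
BINARY_OP + → 12 + 0 = 12. Stack: [12]
STORE_FAST m → m=12. Stack: []
LOAD_FAST m → push 12. Stack: [12]
LOAD_CONST → push 11. Stack: [12, 11]
BINARY_OP - → 12 - 11 = 1. Stack: [1]
STORE_FAST q → q=1. Stack: []
LOAD_CONST → push 3. Stack: [3]
STORE_FAST w → w=3. Stack: []
LOAD_FAST w → push 3. Stack: [3]
RETURN_VALUE → return 3.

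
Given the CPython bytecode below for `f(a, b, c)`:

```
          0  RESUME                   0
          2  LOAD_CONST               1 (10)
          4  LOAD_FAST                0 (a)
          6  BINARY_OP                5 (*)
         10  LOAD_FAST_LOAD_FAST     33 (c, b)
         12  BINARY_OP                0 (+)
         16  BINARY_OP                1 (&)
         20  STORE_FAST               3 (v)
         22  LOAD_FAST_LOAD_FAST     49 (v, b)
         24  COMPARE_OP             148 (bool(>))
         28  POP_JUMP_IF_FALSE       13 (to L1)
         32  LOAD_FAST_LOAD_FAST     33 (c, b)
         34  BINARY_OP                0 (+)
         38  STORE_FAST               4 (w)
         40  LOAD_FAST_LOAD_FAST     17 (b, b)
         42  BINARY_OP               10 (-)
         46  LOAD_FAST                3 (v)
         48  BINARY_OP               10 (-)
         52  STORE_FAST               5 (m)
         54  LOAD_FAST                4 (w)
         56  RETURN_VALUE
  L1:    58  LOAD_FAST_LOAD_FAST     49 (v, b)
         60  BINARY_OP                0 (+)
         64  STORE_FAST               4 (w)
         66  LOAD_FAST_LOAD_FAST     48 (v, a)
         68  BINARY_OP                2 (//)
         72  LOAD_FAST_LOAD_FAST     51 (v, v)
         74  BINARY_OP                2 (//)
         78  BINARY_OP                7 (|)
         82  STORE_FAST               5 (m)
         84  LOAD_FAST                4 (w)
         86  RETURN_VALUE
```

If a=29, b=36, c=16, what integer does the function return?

68

LOAD_CONST → push 10. Stack: [10]
LOAD_FAST a → push 29. Stack: [10, 29]
BINARY_OP * → 10 * 29 = 290. Stack: [290]
LOAD_FAST_LOAD_FAST c,b → push 16,36. Stack: [290, 16, 36]
BINARY_OP + → 16 + 36 = 52. Stack: [290, 52]
BINARY_OP & → 290 & 52 = 32. Stack: [32]
STORE_FAST v → v=32. Stack: []
LOAD_FAST_LOAD_FAST v,b → push 32,36. Stack: [32, 36]
COMPARE_OP bool(>) → 32 vs 36 = False. Stack: [False]
POP_JUMP_IF_FALSE → pop False; jump. Stack: []
LOAD_FAST_LOAD_FAST v,b → push 32,36. Stack: [32, 36]
BINARY_OP + → 32 + 36 = 68. Stack: [68]
STORE_FAST w → w=68. Stack: []
LOAD_FAST_LOAD_FAST v,a → push 32,29. Stack: [32, 29]
BINARY_OP // → 32 // 29 = 1. Stack: [1]
LOAD_FAST_LOAD_FAST v,v → push 32,32. Stack: [1, 32, 32]
BINARY_OP // → 32 // 32 = 1. Stack: [1, 1]
BINARY_OP | → 1 | 1 = 1. Stack: [1]
STORE_FAST m → m=1. Stack: []
LOAD_FAST w → push 68. Stack: [68]
RETURN_VALUE → return 68.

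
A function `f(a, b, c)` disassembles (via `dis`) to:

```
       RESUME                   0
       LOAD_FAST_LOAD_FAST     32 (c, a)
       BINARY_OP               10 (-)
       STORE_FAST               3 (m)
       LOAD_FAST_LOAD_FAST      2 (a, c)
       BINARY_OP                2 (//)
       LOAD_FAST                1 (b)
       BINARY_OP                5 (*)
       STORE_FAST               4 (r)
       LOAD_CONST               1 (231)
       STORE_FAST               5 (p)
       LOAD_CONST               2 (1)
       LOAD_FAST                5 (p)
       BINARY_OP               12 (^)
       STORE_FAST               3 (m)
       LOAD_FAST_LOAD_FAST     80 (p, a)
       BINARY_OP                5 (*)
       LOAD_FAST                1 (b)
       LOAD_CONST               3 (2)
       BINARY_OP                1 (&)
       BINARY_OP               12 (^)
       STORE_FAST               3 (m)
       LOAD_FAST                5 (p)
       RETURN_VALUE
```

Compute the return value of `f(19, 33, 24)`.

LOAD_FAST_LOAD_FAST c,a → push 24,19. Stack: [24, 19]
BINARY_OP - → 24 - 19 = 5. Stack: [5]
STORE_FAST m → m=5. Stack: []
LOAD_FAST_LOAD_FAST a,c → push 19,24. Stack: [19, 24]
BINARY_OP // → 19 // 24 = 0. Stack: [0]
LOAD_FAST b → push 33. Stack: [0, 33]
BINARY_OP * → 0 * 33 = 0. Stack: [0]
STORE_FAST r → r=0. Stack: []
LOAD_CONST → push 231. Stack: [231]
STORE_FAST p → p=231. Stack: []
LOAD_CONST → push 1. Stack: [1]
LOAD_FAST p → push 231. Stack: [1, 231]
BINARY_OP ^ → 1 ^ 231 = 230. Stack: [230]
STORE_FAST m → m=230. Stack: []
LOAD_FAST_LOAD_FAST p,a → push 231,19. Stack: [231, 19]
BINARY_OP * → 231 * 19 = 4389. Stack: [4389]
LOAD_FAST b → push 33. Stack: [4389, 33]
LOAD_CONST → push 2. Stack: [4389, 33, 2]
BINARY_OP & → 33 & 2 = 0. Stack: [4389, 0]
BINARY_OP ^ → 4389 ^ 0 = 4389. Stack: [4389]
STORE_FAST m → m=4389. Stack: []
LOAD_FAST p → push 231. Stack: [231]
RETURN_VALUE → return 231.

231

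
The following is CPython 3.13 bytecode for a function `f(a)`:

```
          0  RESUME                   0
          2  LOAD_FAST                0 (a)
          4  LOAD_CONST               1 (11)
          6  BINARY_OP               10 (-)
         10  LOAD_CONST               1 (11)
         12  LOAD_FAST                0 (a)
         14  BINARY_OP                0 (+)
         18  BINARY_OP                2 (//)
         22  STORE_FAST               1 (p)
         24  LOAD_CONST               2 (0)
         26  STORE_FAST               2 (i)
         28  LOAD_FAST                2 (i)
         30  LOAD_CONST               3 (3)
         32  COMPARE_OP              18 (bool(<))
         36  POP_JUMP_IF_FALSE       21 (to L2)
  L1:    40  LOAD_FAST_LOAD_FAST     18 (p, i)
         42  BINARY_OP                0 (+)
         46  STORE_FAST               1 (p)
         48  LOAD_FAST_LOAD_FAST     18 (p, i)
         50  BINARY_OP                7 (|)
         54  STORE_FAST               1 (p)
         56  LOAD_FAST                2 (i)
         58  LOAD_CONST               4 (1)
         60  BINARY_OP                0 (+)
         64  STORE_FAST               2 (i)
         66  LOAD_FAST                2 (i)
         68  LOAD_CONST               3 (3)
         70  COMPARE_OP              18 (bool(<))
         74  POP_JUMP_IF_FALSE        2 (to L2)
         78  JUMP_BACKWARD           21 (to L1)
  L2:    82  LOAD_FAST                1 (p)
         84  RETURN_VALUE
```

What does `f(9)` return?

3

LOAD_FAST a → push 9. Stack: [9]
LOAD_CONST → push 11. Stack: [9, 11]
BINARY_OP - → 9 - 11 = -2. Stack: [-2]
LOAD_CONST → push 11. Stack: [-2, 11]
LOAD_FAST a → push 9. Stack: [-2, 11, 9]
BINARY_OP + → 11 + 9 = 20. Stack: [-2, 20]
BINARY_OP // → -2 // 20 = -1. Stack: [-1]
STORE_FAST p → p=-1. Stack: []
LOAD_CONST → push 0. Stack: [0]
STORE_FAST i → i=0. Stack: []
LOAD_FAST i → push 0. Stack: [0]
LOAD_CONST → push 3. Stack: [0, 3]
COMPARE_OP bool(<) → 0 vs 3 = True. Stack: [True]
POP_JUMP_IF_FALSE → pop True; no jump. Stack: []
LOAD_FAST_LOAD_FAST p,i → push -1,0. Stack: [-1, 0]
BINARY_OP + → -1 + 0 = -1. Stack: [-1]
STORE_FAST p → p=-1. Stack: []
LOAD_FAST_LOAD_FAST p,i → push -1,0. Stack: [-1, 0]
BINARY_OP | → -1 | 0 = -1. Stack: [-1]
STORE_FAST p → p=-1. Stack: []
LOAD_FAST i → push 0. Stack: [0]
LOAD_CONST → push 1. Stack: [0, 1]
BINARY_OP + → 0 + 1 = 1. Stack: [1]
STORE_FAST i → i=1. Stack: []
LOAD_FAST i → push 1. Stack: [1]
LOAD_CONST → push 3. Stack: [1, 3]
COMPARE_OP bool(<) → 1 vs 3 = True. Stack: [True]
POP_JUMP_IF_FALSE → pop True; no jump. Stack: []
LOAD_FAST_LOAD_FAST p,i → push -1,1. Stack: [-1, 1]
BINARY_OP + → -1 + 1 = 0. Stack: [0]
STORE_FAST p → p=0. Stack: []
LOAD_FAST_LOAD_FAST p,i → push 0,1. Stack: [0, 1]
BINARY_OP | → 0 | 1 = 1. Stack: [1]
STORE_FAST p → p=1. Stack: []
LOAD_FAST i → push 1. Stack: [1]
LOAD_CONST → push 1. Stack: [1, 1]
BINARY_OP + → 1 + 1 = 2. Stack: [2]
STORE_FAST i → i=2. Stack: []
LOAD_FAST i → push 2. Stack: [2]
LOAD_CONST → push 3. Stack: [2, 3]
COMPARE_OP bool(<) → 2 vs 3 = True. Stack: [True]
POP_JUMP_IF_FALSE → pop True; no jump. Stack: []
LOAD_FAST_LOAD_FAST p,i → push 1,2. Stack: [1, 2]
BINARY_OP + → 1 + 2 = 3. Stack: [3]
STORE_FAST p → p=3. Stack: []
LOAD_FAST_LOAD_FAST p,i → push 3,2. Stack: [3, 2]
BINARY_OP | → 3 | 2 = 3. Stack: [3]
STORE_FAST p → p=3. Stack: []
LOAD_FAST i → push 2. Stack: [2]
LOAD_CONST → push 1. Stack: [2, 1]
BINARY_OP + → 2 + 1 = 3. Stack: [3]
STORE_FAST i → i=3. Stack: []
LOAD_FAST i → push 3. Stack: [3]
LOAD_CONST → push 3. Stack: [3, 3]
COMPARE_OP bool(<) → 3 vs 3 = False. Stack: [False]
POP_JUMP_IF_FALSE → pop False; jump. Stack: []
LOAD_FAST p → push 3. Stack: [3]
RETURN_VALUE → return 3.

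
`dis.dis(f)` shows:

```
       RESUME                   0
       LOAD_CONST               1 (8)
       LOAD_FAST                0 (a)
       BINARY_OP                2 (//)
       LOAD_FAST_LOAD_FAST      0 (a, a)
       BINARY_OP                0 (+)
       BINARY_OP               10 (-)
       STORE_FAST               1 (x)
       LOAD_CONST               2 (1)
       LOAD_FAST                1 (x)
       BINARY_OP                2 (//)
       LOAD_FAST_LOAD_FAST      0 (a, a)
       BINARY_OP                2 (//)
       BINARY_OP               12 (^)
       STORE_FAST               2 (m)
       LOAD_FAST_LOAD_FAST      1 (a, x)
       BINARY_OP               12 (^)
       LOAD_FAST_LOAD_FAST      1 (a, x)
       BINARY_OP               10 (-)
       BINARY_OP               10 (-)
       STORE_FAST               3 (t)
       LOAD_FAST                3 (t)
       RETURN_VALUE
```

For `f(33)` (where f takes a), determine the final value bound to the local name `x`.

-66

LOAD_CONST → push 8. Stack: [8]
LOAD_FAST a → push 33. Stack: [8, 33]
BINARY_OP // → 8 // 33 = 0. Stack: [0]
LOAD_FAST_LOAD_FAST a,a → push 33,33. Stack: [0, 33, 33]
BINARY_OP + → 33 + 33 = 66. Stack: [0, 66]
BINARY_OP - → 0 - 66 = -66. Stack: [-66]
STORE_FAST x → x=-66. Stack: []
LOAD_CONST → push 1. Stack: [1]
LOAD_FAST x → push -66. Stack: [1, -66]
BINARY_OP // → 1 // -66 = -1. Stack: [-1]
LOAD_FAST_LOAD_FAST a,a → push 33,33. Stack: [-1, 33, 33]
BINARY_OP // → 33 // 33 = 1. Stack: [-1, 1]
BINARY_OP ^ → -1 ^ 1 = -2. Stack: [-2]
STORE_FAST m → m=-2. Stack: []
LOAD_FAST_LOAD_FAST a,x → push 33,-66. Stack: [33, -66]
BINARY_OP ^ → 33 ^ -66 = -97. Stack: [-97]
LOAD_FAST_LOAD_FAST a,x → push 33,-66. Stack: [-97, 33, -66]
BINARY_OP - → 33 - -66 = 99. Stack: [-97, 99]
BINARY_OP - → -97 - 99 = -196. Stack: [-196]
STORE_FAST t → t=-196. Stack: []
LOAD_FAST t → push -196. Stack: [-196]
RETURN_VALUE → return -196.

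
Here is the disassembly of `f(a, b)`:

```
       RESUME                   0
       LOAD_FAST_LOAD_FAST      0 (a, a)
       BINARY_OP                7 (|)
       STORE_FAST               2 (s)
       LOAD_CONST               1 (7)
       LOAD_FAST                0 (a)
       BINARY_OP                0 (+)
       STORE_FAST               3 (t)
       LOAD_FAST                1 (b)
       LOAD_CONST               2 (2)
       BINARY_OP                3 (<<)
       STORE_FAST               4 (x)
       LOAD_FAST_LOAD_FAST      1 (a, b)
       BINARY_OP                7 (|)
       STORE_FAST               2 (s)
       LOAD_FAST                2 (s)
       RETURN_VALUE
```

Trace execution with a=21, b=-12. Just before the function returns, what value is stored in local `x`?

-48

LOAD_FAST_LOAD_FAST a,a → push 21,21. Stack: [21, 21]
BINARY_OP | → 21 | 21 = 21. Stack: [21]
STORE_FAST s → s=21. Stack: []
LOAD_CONST → push 7. Stack: [7]
LOAD_FAST a → push 21. Stack: [7, 21]
BINARY_OP + → 7 + 21 = 28. Stack: [28]
STORE_FAST t → t=28. Stack: []
LOAD_FAST b → push -12. Stack: [-12]
LOAD_CONST → push 2. Stack: [-12, 2]
BINARY_OP << → -12 << 2 = -48. Stack: [-48]
STORE_FAST x → x=-48. Stack: []
LOAD_FAST_LOAD_FAST a,b → push 21,-12. Stack: [21, -12]
BINARY_OP | → 21 | -12 = -11. Stack: [-11]
STORE_FAST s → s=-11. Stack: []
LOAD_FAST s → push -11. Stack: [-11]
RETURN_VALUE → return -11.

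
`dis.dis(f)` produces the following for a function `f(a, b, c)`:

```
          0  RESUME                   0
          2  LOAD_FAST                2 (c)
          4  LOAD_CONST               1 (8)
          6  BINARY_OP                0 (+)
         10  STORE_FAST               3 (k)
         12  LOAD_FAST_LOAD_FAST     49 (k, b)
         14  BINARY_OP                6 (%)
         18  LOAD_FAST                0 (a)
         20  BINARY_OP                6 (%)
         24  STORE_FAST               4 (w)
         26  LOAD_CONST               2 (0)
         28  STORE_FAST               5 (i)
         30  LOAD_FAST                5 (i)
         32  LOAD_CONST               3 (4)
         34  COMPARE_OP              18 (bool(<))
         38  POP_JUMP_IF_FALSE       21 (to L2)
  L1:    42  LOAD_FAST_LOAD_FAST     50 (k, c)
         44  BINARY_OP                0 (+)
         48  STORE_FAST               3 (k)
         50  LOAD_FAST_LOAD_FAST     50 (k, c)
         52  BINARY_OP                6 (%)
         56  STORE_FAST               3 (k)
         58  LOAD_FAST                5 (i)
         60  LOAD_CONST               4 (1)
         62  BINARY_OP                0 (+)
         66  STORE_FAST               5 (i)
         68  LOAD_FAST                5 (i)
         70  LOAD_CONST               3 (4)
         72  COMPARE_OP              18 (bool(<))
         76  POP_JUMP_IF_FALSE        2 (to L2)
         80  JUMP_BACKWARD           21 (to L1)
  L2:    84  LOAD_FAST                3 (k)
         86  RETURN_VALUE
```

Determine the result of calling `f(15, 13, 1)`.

0

LOAD_FAST c → push 1
LOAD_CONST → push 8
BINARY_OP + → 1 + 8 = 9
STORE_FAST k → k=9
LOAD_FAST_LOAD_FAST k,b → push 9,13
BINARY_OP % → 9 % 13 = 9
LOAD_FAST a → push 15
BINARY_OP % → 9 % 15 = 9
STORE_FAST w → w=9
LOAD_CONST → push 0
STORE_FAST i → i=0
LOAD_FAST i → push 0
LOAD_CONST → push 4
COMPARE_OP bool(<) → 0 vs 4 = True
POP_JUMP_IF_FALSE → pop True; no jump
LOAD_FAST_LOAD_FAST k,c → push 9,1
BINARY_OP + → 9 + 1 = 10
STORE_FAST k → k=10
LOAD_FAST_LOAD_FAST k,c → push 10,1
BINARY_OP % → 10 % 1 = 0
STORE_FAST k → k=0
LOAD_FAST i → push 0
LOAD_CONST → push 1
BINARY_OP + → 0 + 1 = 1
STORE_FAST i → i=1
LOAD_FAST i → push 1
LOAD_CONST → push 4
COMPARE_OP bool(<) → 1 vs 4 = True
POP_JUMP_IF_FALSE → pop True; no jump
LOAD_FAST_LOAD_FAST k,c → push 0,1
BINARY_OP + → 0 + 1 = 1
STORE_FAST k → k=1
LOAD_FAST_LOAD_FAST k,c → push 1,1
BINARY_OP % → 1 % 1 = 0
STORE_FAST k → k=0
LOAD_FAST i → push 1
LOAD_CONST → push 1
BINARY_OP + → 1 + 1 = 2
STORE_FAST i → i=2
LOAD_FAST i → push 2
LOAD_CONST → push 4
COMPARE_OP bool(<) → 2 vs 4 = True
POP_JUMP_IF_FALSE → pop True; no jump
LOAD_FAST_LOAD_FAST k,c → push 0,1
BINARY_OP + → 0 + 1 = 1
STORE_FAST k → k=1
LOAD_FAST_LOAD_FAST k,c → push 1,1
BINARY_OP % → 1 % 1 = 0
STORE_FAST k → k=0
LOAD_FAST i → push 2
LOAD_CONST → push 1
BINARY_OP + → 2 + 1 = 3
STORE_FAST i → i=3
LOAD_FAST i → push 3
LOAD_CONST → push 4
COMPARE_OP bool(<) → 3 vs 4 = True
POP_JUMP_IF_FALSE → pop True; no jump
LOAD_FAST_LOAD_FAST k,c → push 0,1
BINARY_OP + → 0 + 1 = 1
STORE_FAST k → k=1
LOAD_FAST_LOAD_FAST k,c → push 1,1
BINARY_OP % → 1 % 1 = 0
STORE_FAST k → k=0
LOAD_FAST i → push 3
LOAD_CONST → push 1
BINARY_OP + → 3 + 1 = 4
STORE_FAST i → i=4
LOAD_FAST i → push 4
LOAD_CONST → push 4
COMPARE_OP bool(<) → 4 vs 4 = False
POP_JUMP_IF_FALSE → pop False; jump
LOAD_FAST k → push 0
RETURN_VALUE → return 0.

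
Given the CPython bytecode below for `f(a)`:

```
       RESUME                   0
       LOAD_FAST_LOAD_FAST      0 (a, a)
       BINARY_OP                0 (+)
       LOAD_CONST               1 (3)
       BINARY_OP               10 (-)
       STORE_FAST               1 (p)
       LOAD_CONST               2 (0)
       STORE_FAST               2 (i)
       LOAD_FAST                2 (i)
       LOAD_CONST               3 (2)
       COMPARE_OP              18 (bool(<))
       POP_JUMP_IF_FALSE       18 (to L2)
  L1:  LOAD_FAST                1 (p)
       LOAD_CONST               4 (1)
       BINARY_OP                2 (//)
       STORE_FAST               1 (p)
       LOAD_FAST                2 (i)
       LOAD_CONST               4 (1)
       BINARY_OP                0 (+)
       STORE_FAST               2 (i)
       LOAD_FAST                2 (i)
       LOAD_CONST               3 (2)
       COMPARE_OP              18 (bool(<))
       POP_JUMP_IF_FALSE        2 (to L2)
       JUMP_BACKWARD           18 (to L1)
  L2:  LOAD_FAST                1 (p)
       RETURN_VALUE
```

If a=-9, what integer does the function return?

-21

LOAD_FAST_LOAD_FAST a,a → push -9,-9. Stack: [-9, -9]
BINARY_OP + → -9 + -9 = -18. Stack: [-18]
LOAD_CONST → push 3. Stack: [-18, 3]
BINARY_OP - → -18 - 3 = -21. Stack: [-21]
STORE_FAST p → p=-21. Stack: []
LOAD_CONST → push 0. Stack: [0]
STORE_FAST i → i=0. Stack: []
LOAD_FAST i → push 0. Stack: [0]
LOAD_CONST → push 2. Stack: [0, 2]
COMPARE_OP bool(<) → 0 vs 2 = True. Stack: [True]
POP_JUMP_IF_FALSE → pop True; no jump. Stack: []
LOAD_FAST p → push -21. Stack: [-21]
LOAD_CONST → push 1. Stack: [-21, 1]
BINARY_OP // → -21 // 1 = -21. Stack: [-21]
STORE_FAST p → p=-21. Stack: []
LOAD_FAST i → push 0. Stack: [0]
LOAD_CONST → push 1. Stack: [0, 1]
BINARY_OP + → 0 + 1 = 1. Stack: [1]
STORE_FAST i → i=1. Stack: []
LOAD_FAST i → push 1. Stack: [1]
LOAD_CONST → push 2. Stack: [1, 2]
COMPARE_OP bool(<) → 1 vs 2 = True. Stack: [True]
POP_JUMP_IF_FALSE → pop True; no jump. Stack: []
LOAD_FAST p → push -21. Stack: [-21]
LOAD_CONST → push 1. Stack: [-21, 1]
BINARY_OP // → -21 // 1 = -21. Stack: [-21]
STORE_FAST p → p=-21. Stack: []
LOAD_FAST i → push 1. Stack: [1]
LOAD_CONST → push 1. Stack: [1, 1]
BINARY_OP + → 1 + 1 = 2. Stack: [2]
STORE_FAST i → i=2. Stack: []
LOAD_FAST i → push 2. Stack: [2]
LOAD_CONST → push 2. Stack: [2, 2]
COMPARE_OP bool(<) → 2 vs 2 = False. Stack: [False]
POP_JUMP_IF_FALSE → pop False; jump. Stack: []
LOAD_FAST p → push -21. Stack: [-21]
RETURN_VALUE → return -21.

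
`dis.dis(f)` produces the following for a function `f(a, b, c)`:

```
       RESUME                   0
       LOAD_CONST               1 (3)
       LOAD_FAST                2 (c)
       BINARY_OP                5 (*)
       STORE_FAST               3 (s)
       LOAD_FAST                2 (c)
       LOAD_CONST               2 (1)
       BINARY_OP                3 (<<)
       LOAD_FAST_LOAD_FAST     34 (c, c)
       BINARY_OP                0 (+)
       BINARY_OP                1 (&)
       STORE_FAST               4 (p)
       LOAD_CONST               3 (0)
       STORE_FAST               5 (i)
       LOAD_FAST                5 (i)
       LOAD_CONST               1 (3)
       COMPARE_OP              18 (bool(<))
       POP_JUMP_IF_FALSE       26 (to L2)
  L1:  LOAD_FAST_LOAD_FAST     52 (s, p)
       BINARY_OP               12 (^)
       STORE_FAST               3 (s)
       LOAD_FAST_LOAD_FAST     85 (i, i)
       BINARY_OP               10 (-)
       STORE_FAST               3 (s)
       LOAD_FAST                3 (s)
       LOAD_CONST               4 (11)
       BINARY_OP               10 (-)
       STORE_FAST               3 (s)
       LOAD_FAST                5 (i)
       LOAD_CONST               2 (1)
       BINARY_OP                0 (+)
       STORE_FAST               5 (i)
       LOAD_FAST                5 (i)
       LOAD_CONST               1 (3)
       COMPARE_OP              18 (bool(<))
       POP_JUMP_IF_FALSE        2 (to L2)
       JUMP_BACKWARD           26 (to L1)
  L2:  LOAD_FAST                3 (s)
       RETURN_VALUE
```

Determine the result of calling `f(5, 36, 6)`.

LOAD_CONST → push 3
LOAD_FAST c → push 6
BINARY_OP * → 3 * 6 = 18
STORE_FAST s → s=18
LOAD_FAST c → push 6
LOAD_CONST → push 1
BINARY_OP << → 6 << 1 = 12
LOAD_FAST_LOAD_FAST c,c → push 6,6
BINARY_OP + → 6 + 6 = 12
BINARY_OP & → 12 & 12 = 12
STORE_FAST p → p=12
LOAD_CONST → push 0
STORE_FAST i → i=0
LOAD_FAST i → push 0
LOAD_CONST → push 3
COMPARE_OP bool(<) → 0 vs 3 = True
POP_JUMP_IF_FALSE → pop True; no jump
LOAD_FAST_LOAD_FAST s,p → push 18,12
BINARY_OP ^ → 18 ^ 12 = 30
STORE_FAST s → s=30
LOAD_FAST_LOAD_FAST i,i → push 0,0
BINARY_OP - → 0 - 0 = 0
STORE_FAST s → s=0
LOAD_FAST s → push 0
LOAD_CONST → push 11
BINARY_OP - → 0 - 11 = -11
STORE_FAST s → s=-11
LOAD_FAST i → push 0
LOAD_CONST → push 1
BINARY_OP + → 0 + 1 = 1
STORE_FAST i → i=1
LOAD_FAST i → push 1
LOAD_CONST → push 3
COMPARE_OP bool(<) → 1 vs 3 = True
POP_JUMP_IF_FALSE → pop True; no jump
LOAD_FAST_LOAD_FAST s,p → push -11,12
BINARY_OP ^ → -11 ^ 12 = -7
STORE_FAST s → s=-7
LOAD_FAST_LOAD_FAST i,i → push 1,1
BINARY_OP - → 1 - 1 = 0
STORE_FAST s → s=0
LOAD_FAST s → push 0
LOAD_CONST → push 11
BINARY_OP - → 0 - 11 = -11
STORE_FAST s → s=-11
LOAD_FAST i → push 1
LOAD_CONST → push 1
BINARY_OP + → 1 + 1 = 2
STORE_FAST i → i=2
LOAD_FAST i → push 2
LOAD_CONST → push 3
COMPARE_OP bool(<) → 2 vs 3 = True
POP_JUMP_IF_FALSE → pop True; no jump
LOAD_FAST_LOAD_FAST s,p → push -11,12
BINARY_OP ^ → -11 ^ 12 = -7
STORE_FAST s → s=-7
LOAD_FAST_LOAD_FAST i,i → push 2,2
BINARY_OP - → 2 - 2 = 0
STORE_FAST s → s=0
LOAD_FAST s → push 0
LOAD_CONST → push 11
BINARY_OP - → 0 - 11 = -11
STORE_FAST s → s=-11
LOAD_FAST i → push 2
LOAD_CONST → push 1
BINARY_OP + → 2 + 1 = 3
STORE_FAST i → i=3
LOAD_FAST i → push 3
LOAD_CONST → push 3
COMPARE_OP bool(<) → 3 vs 3 = False
POP_JUMP_IF_FALSE → pop False; jump
LOAD_FAST s → push -11
RETURN_VALUE → return -11.

-11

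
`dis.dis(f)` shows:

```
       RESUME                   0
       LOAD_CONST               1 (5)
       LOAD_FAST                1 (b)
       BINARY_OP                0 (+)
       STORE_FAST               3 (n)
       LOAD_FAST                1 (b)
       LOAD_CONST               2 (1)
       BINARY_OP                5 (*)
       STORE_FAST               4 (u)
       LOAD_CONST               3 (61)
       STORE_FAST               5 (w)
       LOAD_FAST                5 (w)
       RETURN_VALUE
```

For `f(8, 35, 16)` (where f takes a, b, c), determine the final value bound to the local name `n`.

LOAD_CONST → push 5. Stack: [5]
LOAD_FAST b → push 35. Stack: [5, 35]
BINARY_OP + → 5 + 35 = 40. Stack: [40]
STORE_FAST n → n=40. Stack: []
LOAD_FAST b → push 35. Stack: [35]
LOAD_CONST → push 1. Stack: [35, 1]
BINARY_OP * → 35 * 1 = 35. Stack: [35]
STORE_FAST u → u=35. Stack: []
LOAD_CONST → push 61. Stack: [61]
STORE_FAST w → w=61. Stack: []
LOAD_FAST w → push 61. Stack: [61]
RETURN_VALUE → return 61.

40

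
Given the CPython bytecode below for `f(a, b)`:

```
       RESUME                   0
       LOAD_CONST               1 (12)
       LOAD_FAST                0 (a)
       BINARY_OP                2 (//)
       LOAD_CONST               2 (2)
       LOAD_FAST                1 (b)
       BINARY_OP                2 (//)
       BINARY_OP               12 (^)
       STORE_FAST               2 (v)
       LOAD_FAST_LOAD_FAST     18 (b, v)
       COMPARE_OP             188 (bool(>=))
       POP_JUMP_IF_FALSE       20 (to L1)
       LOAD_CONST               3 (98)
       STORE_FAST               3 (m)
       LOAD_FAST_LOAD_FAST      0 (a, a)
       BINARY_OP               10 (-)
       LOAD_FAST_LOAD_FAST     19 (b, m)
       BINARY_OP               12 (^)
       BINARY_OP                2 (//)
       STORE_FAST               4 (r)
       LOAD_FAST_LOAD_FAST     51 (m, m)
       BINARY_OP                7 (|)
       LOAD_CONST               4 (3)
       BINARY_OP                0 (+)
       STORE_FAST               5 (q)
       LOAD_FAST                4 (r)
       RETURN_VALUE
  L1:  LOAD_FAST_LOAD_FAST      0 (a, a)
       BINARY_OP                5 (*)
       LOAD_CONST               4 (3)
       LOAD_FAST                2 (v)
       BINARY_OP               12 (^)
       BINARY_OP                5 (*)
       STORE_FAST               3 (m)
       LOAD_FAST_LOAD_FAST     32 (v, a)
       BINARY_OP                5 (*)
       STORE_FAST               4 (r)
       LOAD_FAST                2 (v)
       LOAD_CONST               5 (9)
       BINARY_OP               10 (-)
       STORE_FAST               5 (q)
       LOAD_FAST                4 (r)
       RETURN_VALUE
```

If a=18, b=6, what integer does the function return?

0

LOAD_CONST → push 12. Stack: [12]
LOAD_FAST a → push 18. Stack: [12, 18]
BINARY_OP // → 12 // 18 = 0. Stack: [0]
LOAD_CONST → push 2. Stack: [0, 2]
LOAD_FAST b → push 6. Stack: [0, 2, 6]
BINARY_OP // → 2 // 6 = 0. Stack: [0, 0]
BINARY_OP ^ → 0 ^ 0 = 0. Stack: [0]
STORE_FAST v → v=0. Stack: []
LOAD_FAST_LOAD_FAST b,v → push 6,0. Stack: [6, 0]
COMPARE_OP bool(>=) → 6 vs 0 = True. Stack: [True]
POP_JUMP_IF_FALSE → pop True; no jump. Stack: []
LOAD_CONST → push 98. Stack: [98]
STORE_FAST m → m=98. Stack: []
LOAD_FAST_LOAD_FAST a,a → push 18,18. Stack: [18, 18]
BINARY_OP - → 18 - 18 = 0. Stack: [0]
LOAD_FAST_LOAD_FAST b,m → push 6,98. Stack: [0, 6, 98]
BINARY_OP ^ → 6 ^ 98 = 100. Stack: [0, 100]
BINARY_OP // → 0 // 100 = 0. Stack: [0]
STORE_FAST r → r=0. Stack: []
LOAD_FAST_LOAD_FAST m,m → push 98,98. Stack: [98, 98]
BINARY_OP | → 98 | 98 = 98. Stack: [98]
LOAD_CONST → push 3. Stack: [98, 3]
BINARY_OP + → 98 + 3 = 101. Stack: [101]
STORE_FAST q → q=101. Stack: []
LOAD_FAST r → push 0. Stack: [0]
RETURN_VALUE → return 0.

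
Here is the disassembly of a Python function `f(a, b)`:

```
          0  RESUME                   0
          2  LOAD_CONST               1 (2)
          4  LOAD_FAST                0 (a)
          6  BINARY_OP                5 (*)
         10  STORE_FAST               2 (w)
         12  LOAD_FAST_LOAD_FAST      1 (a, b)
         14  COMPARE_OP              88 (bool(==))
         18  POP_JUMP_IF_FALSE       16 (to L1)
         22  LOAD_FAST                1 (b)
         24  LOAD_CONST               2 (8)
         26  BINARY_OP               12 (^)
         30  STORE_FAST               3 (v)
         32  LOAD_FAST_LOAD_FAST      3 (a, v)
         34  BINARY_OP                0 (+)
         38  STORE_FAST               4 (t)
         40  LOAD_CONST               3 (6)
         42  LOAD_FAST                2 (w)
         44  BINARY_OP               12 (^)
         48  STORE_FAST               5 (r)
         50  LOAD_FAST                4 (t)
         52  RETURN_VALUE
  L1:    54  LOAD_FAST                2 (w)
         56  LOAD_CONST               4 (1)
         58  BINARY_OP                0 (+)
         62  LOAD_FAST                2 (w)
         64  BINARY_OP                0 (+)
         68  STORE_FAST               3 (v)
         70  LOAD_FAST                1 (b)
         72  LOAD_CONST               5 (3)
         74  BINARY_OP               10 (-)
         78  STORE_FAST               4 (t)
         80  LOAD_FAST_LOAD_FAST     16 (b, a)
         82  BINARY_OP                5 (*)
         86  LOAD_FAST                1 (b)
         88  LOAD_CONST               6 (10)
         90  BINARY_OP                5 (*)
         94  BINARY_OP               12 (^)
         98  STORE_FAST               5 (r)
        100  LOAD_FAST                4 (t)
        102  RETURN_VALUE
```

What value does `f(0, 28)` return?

25

LOAD_CONST → push 2. Stack: [2]
LOAD_FAST a → push 0. Stack: [2, 0]
BINARY_OP * → 2 * 0 = 0. Stack: [0]
STORE_FAST w → w=0. Stack: []
LOAD_FAST_LOAD_FAST a,b → push 0,28. Stack: [0, 28]
COMPARE_OP bool(==) → 0 vs 28 = False. Stack: [False]
POP_JUMP_IF_FALSE → pop False; jump. Stack: []
LOAD_FAST w → push 0. Stack: [0]
LOAD_CONST → push 1. Stack: [0, 1]
BINARY_OP + → 0 + 1 = 1. Stack: [1]
LOAD_FAST w → push 0. Stack: [1, 0]
BINARY_OP + → 1 + 0 = 1. Stack: [1]
STORE_FAST v → v=1. Stack: []
LOAD_FAST b → push 28. Stack: [28]
LOAD_CONST → push 3. Stack: [28, 3]
BINARY_OP - → 28 - 3 = 25. Stack: [25]
STORE_FAST t → t=25. Stack: []
LOAD_FAST_LOAD_FAST b,a → push 28,0. Stack: [28, 0]
BINARY_OP * → 28 * 0 = 0. Stack: [0]
LOAD_FAST b → push 28. Stack: [0, 28]
LOAD_CONST → push 10. Stack: [0, 28, 10]
BINARY_OP * → 28 * 10 = 280. Stack: [0, 280]
BINARY_OP ^ → 0 ^ 280 = 280. Stack: [280]
STORE_FAST r → r=280. Stack: []
LOAD_FAST t → push 25. Stack: [25]
RETURN_VALUE → return 25.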